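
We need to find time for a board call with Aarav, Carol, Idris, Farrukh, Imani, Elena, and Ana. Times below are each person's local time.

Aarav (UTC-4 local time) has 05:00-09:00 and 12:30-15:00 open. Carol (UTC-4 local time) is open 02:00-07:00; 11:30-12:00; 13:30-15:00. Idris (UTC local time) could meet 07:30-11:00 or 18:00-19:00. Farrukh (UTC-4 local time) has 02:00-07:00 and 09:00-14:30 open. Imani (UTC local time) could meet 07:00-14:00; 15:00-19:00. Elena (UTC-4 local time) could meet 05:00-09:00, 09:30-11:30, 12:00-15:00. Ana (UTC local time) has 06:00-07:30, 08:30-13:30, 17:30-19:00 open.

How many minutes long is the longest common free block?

Aarav in UTC: 09:00-13:00, 16:30-19:00 (add 4h to convert from UTC-4).
Carol in UTC: 06:00-11:00, 15:30-16:00, 17:30-19:00 (add 4h to convert from UTC-4).
Idris in UTC: 07:30-11:00, 18:00-19:00.
Farrukh in UTC: 06:00-11:00, 13:00-18:30 (add 4h to convert from UTC-4).
Imani in UTC: 07:00-14:00, 15:00-19:00.
Elena in UTC: 09:00-13:00, 13:30-15:30, 16:00-19:00 (add 4h to convert from UTC-4).
Ana in UTC: 06:00-07:30, 08:30-13:30, 17:30-19:00.
Aarav ∩ Carol: 09:00-11:00, 17:30-19:00.
Aarav ∩ Carol ∩ Idris: 09:00-11:00, 18:00-19:00.
Aarav ∩ Carol ∩ Idris ∩ Farrukh: 09:00-11:00, 18:00-18:30.
Aarav ∩ Carol ∩ Idris ∩ Farrukh ∩ Imani: 09:00-11:00, 18:00-18:30.
Aarav ∩ Carol ∩ Idris ∩ Farrukh ∩ Imani ∩ Elena: 09:00-11:00, 18:00-18:30.
Aarav ∩ Carol ∩ Idris ∩ Farrukh ∩ Imani ∩ Elena ∩ Ana: 09:00-11:00, 18:00-18:30.
The longest is 09:00-11:00 at 120 minutes.

120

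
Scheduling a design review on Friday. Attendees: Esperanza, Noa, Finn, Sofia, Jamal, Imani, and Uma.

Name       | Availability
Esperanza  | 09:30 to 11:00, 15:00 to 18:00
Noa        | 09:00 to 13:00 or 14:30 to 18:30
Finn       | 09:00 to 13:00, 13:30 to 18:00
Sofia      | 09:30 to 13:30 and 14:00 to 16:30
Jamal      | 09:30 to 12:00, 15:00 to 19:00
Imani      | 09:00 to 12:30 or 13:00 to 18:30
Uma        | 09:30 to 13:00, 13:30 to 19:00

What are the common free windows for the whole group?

09:30-11:00, 15:00-16:30

Esperanza ∩ Noa: 09:30-11:00, 15:00-18:00.
Esperanza ∩ Noa ∩ Finn: 09:30-11:00, 15:00-18:00.
Esperanza ∩ Noa ∩ Finn ∩ Sofia: 09:30-11:00, 15:00-16:30.
Esperanza ∩ Noa ∩ Finn ∩ Sofia ∩ Jamal: 09:30-11:00, 15:00-16:30.
Esperanza ∩ Noa ∩ Finn ∩ Sofia ∩ Jamal ∩ Imani: 09:30-11:00, 15:00-16:30.
Esperanza ∩ Noa ∩ Finn ∩ Sofia ∩ Jamal ∩ Imani ∩ Uma: 09:30-11:00, 15:00-16:30.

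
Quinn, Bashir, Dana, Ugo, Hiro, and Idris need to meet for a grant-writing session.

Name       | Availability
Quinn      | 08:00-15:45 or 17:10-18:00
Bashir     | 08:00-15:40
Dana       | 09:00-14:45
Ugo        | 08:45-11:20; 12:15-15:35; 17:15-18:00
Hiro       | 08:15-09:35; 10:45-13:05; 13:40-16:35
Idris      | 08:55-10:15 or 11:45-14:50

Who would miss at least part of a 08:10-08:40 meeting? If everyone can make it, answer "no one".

Dana, Hiro, Idris, Ugo

Quinn: free for 08:10-08:40. Bashir: free for 08:10-08:40. Dana: not fully free for 08:10-08:40. Ugo: not fully free for 08:10-08:40. Hiro: not fully free for 08:10-08:40. Idris: not fully free for 08:10-08:40.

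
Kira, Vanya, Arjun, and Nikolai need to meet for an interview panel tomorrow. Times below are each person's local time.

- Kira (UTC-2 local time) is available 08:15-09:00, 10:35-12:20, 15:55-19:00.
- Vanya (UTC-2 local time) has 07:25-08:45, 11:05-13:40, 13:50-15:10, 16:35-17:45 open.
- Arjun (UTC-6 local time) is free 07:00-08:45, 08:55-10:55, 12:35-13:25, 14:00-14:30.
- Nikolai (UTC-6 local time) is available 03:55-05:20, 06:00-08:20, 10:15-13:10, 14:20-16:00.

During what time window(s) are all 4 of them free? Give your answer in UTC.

13:05-14:20, 18:35-19:10

Kira in UTC: 10:15-11:00, 12:35-14:20, 17:55-21:00 (add 2h to convert from UTC-2).
Vanya in UTC: 09:25-10:45, 13:05-15:40, 15:50-17:10, 18:35-19:45 (add 2h to convert from UTC-2).
Arjun in UTC: 13:00-14:45, 14:55-16:55, 18:35-19:25, 20:00-20:30 (add 6h to convert from UTC-6).
Nikolai in UTC: 09:55-11:20, 12:00-14:20, 16:15-19:10, 20:20-22:00 (add 6h to convert from UTC-6).
Kira ∩ Vanya: 10:15-10:45, 13:05-14:20, 18:35-19:45.
Kira ∩ Vanya ∩ Arjun: 13:05-14:20, 18:35-19:25.
Kira ∩ Vanya ∩ Arjun ∩ Nikolai: 13:05-14:20, 18:35-19:10.
Those are the intersection windows.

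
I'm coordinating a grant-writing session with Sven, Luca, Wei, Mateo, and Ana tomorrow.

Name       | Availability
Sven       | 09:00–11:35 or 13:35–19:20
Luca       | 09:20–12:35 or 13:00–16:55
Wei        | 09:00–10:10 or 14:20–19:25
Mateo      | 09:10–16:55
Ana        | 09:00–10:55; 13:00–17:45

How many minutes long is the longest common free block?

Sven ∩ Luca: 09:20-11:35, 13:35-16:55.
Sven ∩ Luca ∩ Wei: 09:20-10:10, 14:20-16:55.
Sven ∩ Luca ∩ Wei ∩ Mateo: 09:20-10:10, 14:20-16:55.
Sven ∩ Luca ∩ Wei ∩ Mateo ∩ Ana: 09:20-10:10, 14:20-16:55.
The longest is 14:20-16:55 at 155 minutes.

155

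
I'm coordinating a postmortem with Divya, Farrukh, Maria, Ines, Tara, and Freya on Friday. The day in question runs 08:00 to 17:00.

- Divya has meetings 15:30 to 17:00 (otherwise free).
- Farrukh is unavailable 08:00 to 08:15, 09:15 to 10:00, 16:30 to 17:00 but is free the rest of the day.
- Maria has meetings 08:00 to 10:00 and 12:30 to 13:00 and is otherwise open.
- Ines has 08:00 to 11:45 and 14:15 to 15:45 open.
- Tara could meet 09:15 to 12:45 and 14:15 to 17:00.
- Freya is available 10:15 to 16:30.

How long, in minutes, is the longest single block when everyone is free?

90

Divya free: 08:00-15:30 (invert busy blocks within the working day).
Farrukh free: 08:15-09:15, 10:00-16:30 (invert busy blocks within the working day).
Maria free: 10:00-12:30, 13:00-17:00 (invert busy blocks within the working day).
Ines free: 08:00-11:45, 14:15-15:45.
Tara free: 09:15-12:45, 14:15-17:00.
Freya free: 10:15-16:30.
Divya ∩ Farrukh: 08:15-09:15, 10:00-15:30.
Divya ∩ Farrukh ∩ Maria: 10:00-12:30, 13:00-15:30.
Divya ∩ Farrukh ∩ Maria ∩ Ines: 10:00-11:45, 14:15-15:30.
Divya ∩ Farrukh ∩ Maria ∩ Ines ∩ Tara: 10:00-11:45, 14:15-15:30.
Divya ∩ Farrukh ∩ Maria ∩ Ines ∩ Tara ∩ Freya: 10:15-11:45, 14:15-15:30.
The longest is 10:15-11:45 at 90 minutes.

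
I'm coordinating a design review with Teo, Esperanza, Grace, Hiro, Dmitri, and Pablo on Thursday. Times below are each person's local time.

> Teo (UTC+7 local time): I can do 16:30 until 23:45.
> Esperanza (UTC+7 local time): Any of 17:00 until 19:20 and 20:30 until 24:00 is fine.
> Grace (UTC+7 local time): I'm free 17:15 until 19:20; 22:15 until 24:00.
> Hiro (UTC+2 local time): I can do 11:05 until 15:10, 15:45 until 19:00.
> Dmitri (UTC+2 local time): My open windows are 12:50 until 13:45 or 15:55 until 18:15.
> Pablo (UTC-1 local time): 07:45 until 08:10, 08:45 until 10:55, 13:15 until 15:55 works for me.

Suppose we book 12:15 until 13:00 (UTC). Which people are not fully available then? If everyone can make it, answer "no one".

Dmitri, Esperanza, Grace, Pablo

Teo in UTC: 09:30-16:45 (subtract 7h to convert from UTC+7).
Esperanza in UTC: 10:00-12:20, 13:30-17:00 (subtract 7h to convert from UTC+7).
Grace in UTC: 10:15-12:20, 15:15-17:00 (subtract 7h to convert from UTC+7).
Hiro in UTC: 09:05-13:10, 13:45-17:00 (subtract 2h to convert from UTC+2).
Dmitri in UTC: 10:50-11:45, 13:55-16:15 (subtract 2h to convert from UTC+2).
Pablo in UTC: 08:45-09:10, 09:45-11:55, 14:15-16:55 (add 1h to convert from UTC-1).
Teo: free for 12:15-13:00. Esperanza: not fully free for 12:15-13:00. Grace: not fully free for 12:15-13:00. Hiro: free for 12:15-13:00. Dmitri: not fully free for 12:15-13:00. Pablo: not fully free for 12:15-13:00.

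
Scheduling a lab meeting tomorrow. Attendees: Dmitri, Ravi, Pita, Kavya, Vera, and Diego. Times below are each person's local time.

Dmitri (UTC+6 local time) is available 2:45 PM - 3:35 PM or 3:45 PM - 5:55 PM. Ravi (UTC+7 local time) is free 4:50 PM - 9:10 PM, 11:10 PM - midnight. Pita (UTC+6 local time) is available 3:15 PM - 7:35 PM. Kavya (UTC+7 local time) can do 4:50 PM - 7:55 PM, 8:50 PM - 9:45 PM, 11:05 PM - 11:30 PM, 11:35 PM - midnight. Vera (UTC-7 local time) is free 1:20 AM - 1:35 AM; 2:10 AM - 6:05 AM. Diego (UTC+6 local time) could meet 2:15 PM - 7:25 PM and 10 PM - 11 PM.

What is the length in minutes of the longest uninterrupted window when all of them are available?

125

Dmitri in UTC: 08:45-09:35, 09:45-11:55 (subtract 6h to convert from UTC+6).
Ravi in UTC: 09:50-14:10, 16:10-17:00 (subtract 7h to convert from UTC+7).
Pita in UTC: 09:15-13:35 (subtract 6h to convert from UTC+6).
Kavya in UTC: 09:50-12:55, 13:50-14:45, 16:05-16:30, 16:35-17:00 (subtract 7h to convert from UTC+7).
Vera in UTC: 08:20-08:35, 09:10-13:05 (add 7h to convert from UTC-7).
Diego in UTC: 08:15-13:25, 16:00-17:00 (subtract 6h to convert from UTC+6).
Dmitri ∩ Ravi: 09:50-11:55.
Dmitri ∩ Ravi ∩ Pita: 09:50-11:55.
Dmitri ∩ Ravi ∩ Pita ∩ Kavya: 09:50-11:55.
Dmitri ∩ Ravi ∩ Pita ∩ Kavya ∩ Vera: 09:50-11:55.
Dmitri ∩ Ravi ∩ Pita ∩ Kavya ∩ Vera ∩ Diego: 09:50-11:55.
Those are the intersection windows.
The longest is 09:50-11:55 at 125 minutes.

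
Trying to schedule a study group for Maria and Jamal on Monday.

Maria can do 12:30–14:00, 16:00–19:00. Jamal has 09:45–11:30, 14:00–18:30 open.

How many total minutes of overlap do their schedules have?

150

Maria ∩ Jamal: 16:00-18:30.
That's a single block of 150 minutes.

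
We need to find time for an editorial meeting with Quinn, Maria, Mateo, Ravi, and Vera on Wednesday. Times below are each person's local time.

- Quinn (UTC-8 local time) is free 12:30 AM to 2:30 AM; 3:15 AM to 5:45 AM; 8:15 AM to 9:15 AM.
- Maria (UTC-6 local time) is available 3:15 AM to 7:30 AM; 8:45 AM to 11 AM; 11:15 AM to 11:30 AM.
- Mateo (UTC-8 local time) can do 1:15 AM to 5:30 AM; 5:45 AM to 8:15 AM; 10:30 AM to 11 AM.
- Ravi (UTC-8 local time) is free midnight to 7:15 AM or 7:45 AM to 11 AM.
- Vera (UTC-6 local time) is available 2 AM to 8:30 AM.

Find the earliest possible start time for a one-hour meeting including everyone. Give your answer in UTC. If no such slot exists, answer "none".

Quinn in UTC: 08:30-10:30, 11:15-13:45, 16:15-17:15 (add 8h to convert from UTC-8).
Maria in UTC: 09:15-13:30, 14:45-17:00, 17:15-17:30 (add 6h to convert from UTC-6).
Mateo in UTC: 09:15-13:30, 13:45-16:15, 18:30-19:00 (add 8h to convert from UTC-8).
Ravi in UTC: 08:00-15:15, 15:45-19:00 (add 8h to convert from UTC-8).
Vera in UTC: 08:00-14:30 (add 6h to convert from UTC-6).
Quinn ∩ Maria: 09:15-10:30, 11:15-13:30, 16:15-17:00.
Quinn ∩ Maria ∩ Mateo: 09:15-10:30, 11:15-13:30.
Quinn ∩ Maria ∩ Mateo ∩ Ravi: 09:15-10:30, 11:15-13:30.
Quinn ∩ Maria ∩ Mateo ∩ Ravi ∩ Vera: 09:15-10:30, 11:15-13:30.
The first common window of at least 60 minutes is 09:15-10:30, so the earliest start is 09:15.

09:15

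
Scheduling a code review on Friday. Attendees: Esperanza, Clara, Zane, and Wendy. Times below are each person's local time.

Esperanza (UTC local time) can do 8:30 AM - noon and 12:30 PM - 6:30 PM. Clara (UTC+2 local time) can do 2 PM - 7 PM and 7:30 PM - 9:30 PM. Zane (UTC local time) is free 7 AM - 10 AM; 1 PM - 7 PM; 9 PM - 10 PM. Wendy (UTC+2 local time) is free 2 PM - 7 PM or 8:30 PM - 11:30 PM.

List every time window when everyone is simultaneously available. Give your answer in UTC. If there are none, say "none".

13:00-17:00

Esperanza in UTC: 08:30-12:00, 12:30-18:30.
Clara in UTC: 12:00-17:00, 17:30-19:30 (subtract 2h to convert from UTC+2).
Zane in UTC: 07:00-10:00, 13:00-19:00, 21:00-22:00.
Wendy in UTC: 12:00-17:00, 18:30-21:30 (subtract 2h to convert from UTC+2).
Esperanza ∩ Clara: 12:30-17:00, 17:30-18:30.
Esperanza ∩ Clara ∩ Zane: 13:00-17:00, 17:30-18:30.
Esperanza ∩ Clara ∩ Zane ∩ Wendy: 13:00-17:00.
Those are the intersection windows.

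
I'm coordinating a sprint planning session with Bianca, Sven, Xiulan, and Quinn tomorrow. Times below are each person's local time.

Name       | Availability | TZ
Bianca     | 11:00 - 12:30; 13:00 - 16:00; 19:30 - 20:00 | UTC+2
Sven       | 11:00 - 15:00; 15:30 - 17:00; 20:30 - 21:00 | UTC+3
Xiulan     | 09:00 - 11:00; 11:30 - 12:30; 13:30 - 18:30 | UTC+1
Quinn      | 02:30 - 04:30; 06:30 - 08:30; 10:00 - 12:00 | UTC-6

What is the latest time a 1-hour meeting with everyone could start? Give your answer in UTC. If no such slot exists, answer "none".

Bianca in UTC: 09:00-10:30, 11:00-14:00, 17:30-18:00 (subtract 2h to convert from UTC+2).
Sven in UTC: 08:00-12:00, 12:30-14:00, 17:30-18:00 (subtract 3h to convert from UTC+3).
Xiulan in UTC: 08:00-10:00, 10:30-11:30, 12:30-17:30 (subtract 1h to convert from UTC+1).
Quinn in UTC: 08:30-10:30, 12:30-14:30, 16:00-18:00 (add 6h to convert from UTC-6).
Bianca ∩ Sven: 09:00-10:30, 11:00-12:00, 12:30-14:00, 17:30-18:00.
Bianca ∩ Sven ∩ Xiulan: 09:00-10:00, 11:00-11:30, 12:30-14:00.
Bianca ∩ Sven ∩ Xiulan ∩ Quinn: 09:00-10:00, 12:30-14:00.
The last common window of at least 60 minutes is 12:30-14:00; a 60-minute meeting can start as late as 13:00 and still end by 14:00.

13:00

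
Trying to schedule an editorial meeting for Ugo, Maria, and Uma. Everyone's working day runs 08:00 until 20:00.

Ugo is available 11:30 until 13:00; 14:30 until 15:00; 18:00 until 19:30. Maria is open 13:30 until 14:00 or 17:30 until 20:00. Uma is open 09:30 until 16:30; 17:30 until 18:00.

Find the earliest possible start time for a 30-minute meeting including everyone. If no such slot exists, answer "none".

Ugo ∩ Maria: 18:00-19:30.
Ugo ∩ Maria ∩ Uma: ∅.
There is no time when everyone is free.
No common window is at least 30 minutes long.

none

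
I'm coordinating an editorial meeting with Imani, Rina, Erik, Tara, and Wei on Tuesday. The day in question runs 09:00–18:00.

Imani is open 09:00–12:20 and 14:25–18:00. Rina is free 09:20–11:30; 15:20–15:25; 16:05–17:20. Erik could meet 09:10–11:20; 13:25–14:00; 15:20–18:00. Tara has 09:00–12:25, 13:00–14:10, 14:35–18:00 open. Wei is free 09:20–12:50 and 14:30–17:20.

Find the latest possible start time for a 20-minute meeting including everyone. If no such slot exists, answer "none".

17:00

Imani ∩ Rina: 09:20-11:30, 15:20-15:25, 16:05-17:20.
Imani ∩ Rina ∩ Erik: 09:20-11:20, 15:20-15:25, 16:05-17:20.
Imani ∩ Rina ∩ Erik ∩ Tara: 09:20-11:20, 15:20-15:25, 16:05-17:20.
Imani ∩ Rina ∩ Erik ∩ Tara ∩ Wei: 09:20-11:20, 15:20-15:25, 16:05-17:20.
So the common availability across everyone is 09:20-11:20, 15:20-15:25, 16:05-17:20.
The last common window of at least 20 minutes is 16:05-17:20; a 20-minute meeting can start as late as 17:00 and still end by 17:20.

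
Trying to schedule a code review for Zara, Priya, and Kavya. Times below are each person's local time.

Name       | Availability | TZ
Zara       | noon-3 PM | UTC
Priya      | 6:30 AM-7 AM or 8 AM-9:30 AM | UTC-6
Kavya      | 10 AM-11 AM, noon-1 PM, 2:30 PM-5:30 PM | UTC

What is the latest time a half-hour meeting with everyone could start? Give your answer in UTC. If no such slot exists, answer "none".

Zara in UTC: 12:00-15:00.
Priya in UTC: 12:30-13:00, 14:00-15:30 (add 6h to convert from UTC-6).
Kavya in UTC: 10:00-11:00, 12:00-13:00, 14:30-17:30.
Zara ∩ Priya: 12:30-13:00, 14:00-15:00.
Zara ∩ Priya ∩ Kavya: 12:30-13:00, 14:30-15:00.
The last common window of at least 30 minutes is 14:30-15:00; a 30-minute meeting can start as late as 14:30 and still end by 15:00.

14:30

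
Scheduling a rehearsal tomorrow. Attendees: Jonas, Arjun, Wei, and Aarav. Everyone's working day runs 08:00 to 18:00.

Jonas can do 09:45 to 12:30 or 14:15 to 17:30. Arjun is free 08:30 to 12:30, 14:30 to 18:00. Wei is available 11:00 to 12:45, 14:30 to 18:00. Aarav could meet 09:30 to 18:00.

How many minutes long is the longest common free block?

Jonas ∩ Arjun: 09:45-12:30, 14:30-17:30.
Jonas ∩ Arjun ∩ Wei: 11:00-12:30, 14:30-17:30.
Jonas ∩ Arjun ∩ Wei ∩ Aarav: 11:00-12:30, 14:30-17:30.
The longest is 14:30-17:30 at 180 minutes.

180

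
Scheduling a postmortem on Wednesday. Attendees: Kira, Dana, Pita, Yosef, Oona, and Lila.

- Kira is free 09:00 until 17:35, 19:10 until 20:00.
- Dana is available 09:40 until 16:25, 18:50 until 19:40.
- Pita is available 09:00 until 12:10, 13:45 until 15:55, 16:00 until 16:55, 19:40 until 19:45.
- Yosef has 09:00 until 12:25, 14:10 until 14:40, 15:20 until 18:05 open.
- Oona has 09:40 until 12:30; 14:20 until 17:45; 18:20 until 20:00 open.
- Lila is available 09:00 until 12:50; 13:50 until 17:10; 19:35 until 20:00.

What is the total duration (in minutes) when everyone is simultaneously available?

230

Kira ∩ Dana: 09:40-16:25, 19:10-19:40.
Kira ∩ Dana ∩ Pita: 09:40-12:10, 13:45-15:55, 16:00-16:25.
Kira ∩ Dana ∩ Pita ∩ Yosef: 09:40-12:10, 14:10-14:40, 15:20-15:55, 16:00-16:25.
Kira ∩ Dana ∩ Pita ∩ Yosef ∩ Oona: 09:40-12:10, 14:20-14:40, 15:20-15:55, 16:00-16:25.
Kira ∩ Dana ∩ Pita ∩ Yosef ∩ Oona ∩ Lila: 09:40-12:10, 14:20-14:40, 15:20-15:55, 16:00-16:25.
Summing the common windows: 150 + 20 + 35 + 25 = 230 minutes.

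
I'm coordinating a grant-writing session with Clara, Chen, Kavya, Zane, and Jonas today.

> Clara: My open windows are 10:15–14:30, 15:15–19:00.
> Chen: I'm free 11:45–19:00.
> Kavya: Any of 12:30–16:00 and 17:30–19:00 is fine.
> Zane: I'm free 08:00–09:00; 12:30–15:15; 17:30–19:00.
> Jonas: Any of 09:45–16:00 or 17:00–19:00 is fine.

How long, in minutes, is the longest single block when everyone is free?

120

Clara ∩ Chen: 11:45-14:30, 15:15-19:00.
Clara ∩ Chen ∩ Kavya: 12:30-14:30, 15:15-16:00, 17:30-19:00.
Clara ∩ Chen ∩ Kavya ∩ Zane: 12:30-14:30, 17:30-19:00.
Clara ∩ Chen ∩ Kavya ∩ Zane ∩ Jonas: 12:30-14:30, 17:30-19:00.
Those are the intersection windows.
The longest is 12:30-14:30 at 120 minutes.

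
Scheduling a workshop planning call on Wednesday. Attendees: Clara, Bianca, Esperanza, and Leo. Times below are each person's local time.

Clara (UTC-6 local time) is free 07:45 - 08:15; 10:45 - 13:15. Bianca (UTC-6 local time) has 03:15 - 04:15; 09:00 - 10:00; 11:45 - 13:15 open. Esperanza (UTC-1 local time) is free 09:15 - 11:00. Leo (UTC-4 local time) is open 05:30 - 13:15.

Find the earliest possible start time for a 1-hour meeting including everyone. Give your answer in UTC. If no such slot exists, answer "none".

Clara in UTC: 13:45-14:15, 16:45-19:15 (add 6h to convert from UTC-6).
Bianca in UTC: 09:15-10:15, 15:00-16:00, 17:45-19:15 (add 6h to convert from UTC-6).
Esperanza in UTC: 10:15-12:00 (add 1h to convert from UTC-1).
Leo in UTC: 09:30-17:15 (add 4h to convert from UTC-4).
Clara ∩ Bianca: 17:45-19:15.
Clara ∩ Bianca ∩ Esperanza: ∅.
Clara ∩ Bianca ∩ Esperanza ∩ Leo: ∅.
There is no time when everyone is free.
No common window is at least 60 minutes long.

none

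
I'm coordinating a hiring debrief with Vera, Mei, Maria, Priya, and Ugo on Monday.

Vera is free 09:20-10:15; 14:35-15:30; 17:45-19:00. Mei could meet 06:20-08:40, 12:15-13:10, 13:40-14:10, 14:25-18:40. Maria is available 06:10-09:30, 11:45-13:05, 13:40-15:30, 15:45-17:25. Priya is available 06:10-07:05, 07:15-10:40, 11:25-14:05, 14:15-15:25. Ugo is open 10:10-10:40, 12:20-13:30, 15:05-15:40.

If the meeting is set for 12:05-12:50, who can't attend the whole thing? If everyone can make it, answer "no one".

Vera: not fully free for 12:05-12:50. Mei: not fully free for 12:05-12:50. Maria: free for 12:05-12:50. Priya: free for 12:05-12:50. Ugo: not fully free for 12:05-12:50.

Mei, Ugo, Vera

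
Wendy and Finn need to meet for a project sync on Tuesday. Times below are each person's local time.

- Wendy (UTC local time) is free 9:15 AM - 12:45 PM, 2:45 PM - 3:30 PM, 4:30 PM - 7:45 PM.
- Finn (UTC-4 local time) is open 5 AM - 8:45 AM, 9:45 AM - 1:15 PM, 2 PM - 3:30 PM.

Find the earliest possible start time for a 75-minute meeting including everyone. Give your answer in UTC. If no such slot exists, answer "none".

Wendy in UTC: 09:15-12:45, 14:45-15:30, 16:30-19:45.
Finn in UTC: 09:00-12:45, 13:45-17:15, 18:00-19:30 (add 4h to convert from UTC-4).
Wendy ∩ Finn: 09:15-12:45, 14:45-15:30, 16:30-17:15, 18:00-19:30.
So the common availability across everyone is 09:15-12:45, 14:45-15:30, 16:30-17:15, 18:00-19:30.
The first common window of at least 75 minutes is 09:15-12:45, so the earliest start is 09:15.

09:15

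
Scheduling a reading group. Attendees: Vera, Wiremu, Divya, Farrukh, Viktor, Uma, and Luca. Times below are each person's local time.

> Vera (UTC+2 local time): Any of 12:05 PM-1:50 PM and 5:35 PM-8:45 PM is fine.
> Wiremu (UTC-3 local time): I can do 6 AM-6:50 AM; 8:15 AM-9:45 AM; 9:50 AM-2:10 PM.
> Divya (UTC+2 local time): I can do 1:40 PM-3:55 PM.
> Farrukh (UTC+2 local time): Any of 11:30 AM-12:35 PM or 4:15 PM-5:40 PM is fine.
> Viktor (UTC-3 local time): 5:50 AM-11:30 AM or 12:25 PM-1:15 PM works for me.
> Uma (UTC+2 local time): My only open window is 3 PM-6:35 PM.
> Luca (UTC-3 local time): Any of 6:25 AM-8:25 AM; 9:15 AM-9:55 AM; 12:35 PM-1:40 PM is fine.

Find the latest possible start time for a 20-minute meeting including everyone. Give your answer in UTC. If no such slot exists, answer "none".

none

Vera in UTC: 10:05-11:50, 15:35-18:45 (subtract 2h to convert from UTC+2).
Wiremu in UTC: 09:00-09:50, 11:15-12:45, 12:50-17:10 (add 3h to convert from UTC-3).
Divya in UTC: 11:40-13:55 (subtract 2h to convert from UTC+2).
Farrukh in UTC: 09:30-10:35, 14:15-15:40 (subtract 2h to convert from UTC+2).
Viktor in UTC: 08:50-14:30, 15:25-16:15 (add 3h to convert from UTC-3).
Uma in UTC: 13:00-16:35 (subtract 2h to convert from UTC+2).
Luca in UTC: 09:25-11:25, 12:15-12:55, 15:35-16:40 (add 3h to convert from UTC-3).
Vera ∩ Wiremu: 11:15-11:50, 15:35-17:10.
Vera ∩ Wiremu ∩ Divya: 11:40-11:50.
Vera ∩ Wiremu ∩ Divya ∩ Farrukh: ∅.
Vera ∩ Wiremu ∩ Divya ∩ Farrukh ∩ Viktor: ∅.
Vera ∩ Wiremu ∩ Divya ∩ Farrukh ∩ Viktor ∩ Uma: ∅.
Vera ∩ Wiremu ∩ Divya ∩ Farrukh ∩ Viktor ∩ Uma ∩ Luca: ∅.
There is no time when everyone is free.
No common window is at least 20 minutes long.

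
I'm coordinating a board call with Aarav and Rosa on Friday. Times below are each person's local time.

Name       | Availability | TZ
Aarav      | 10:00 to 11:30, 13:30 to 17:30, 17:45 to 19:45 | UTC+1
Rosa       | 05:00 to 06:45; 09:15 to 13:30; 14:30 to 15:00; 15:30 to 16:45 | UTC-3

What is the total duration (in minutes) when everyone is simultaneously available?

Aarav in UTC: 09:00-10:30, 12:30-16:30, 16:45-18:45 (subtract 1h to convert from UTC+1).
Rosa in UTC: 08:00-09:45, 12:15-16:30, 17:30-18:00, 18:30-19:45 (add 3h to convert from UTC-3).
Aarav ∩ Rosa: 09:00-09:45, 12:30-16:30, 17:30-18:00, 18:30-18:45.
Those are the intersection windows.
Summing the common windows: 45 + 240 + 30 + 15 = 330 minutes.

330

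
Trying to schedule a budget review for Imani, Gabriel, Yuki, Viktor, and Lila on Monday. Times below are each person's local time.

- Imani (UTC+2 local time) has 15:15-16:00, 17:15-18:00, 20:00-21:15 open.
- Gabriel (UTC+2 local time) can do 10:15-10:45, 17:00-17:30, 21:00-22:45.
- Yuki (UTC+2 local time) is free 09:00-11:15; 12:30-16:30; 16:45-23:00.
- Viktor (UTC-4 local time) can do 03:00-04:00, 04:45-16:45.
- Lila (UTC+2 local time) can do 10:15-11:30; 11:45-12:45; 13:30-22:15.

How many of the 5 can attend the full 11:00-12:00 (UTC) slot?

Imani in UTC: 13:15-14:00, 15:15-16:00, 18:00-19:15 (subtract 2h to convert from UTC+2).
Gabriel in UTC: 08:15-08:45, 15:00-15:30, 19:00-20:45 (subtract 2h to convert from UTC+2).
Yuki in UTC: 07:00-09:15, 10:30-14:30, 14:45-21:00 (subtract 2h to convert from UTC+2).
Viktor in UTC: 07:00-08:00, 08:45-20:45 (add 4h to convert from UTC-4).
Lila in UTC: 08:15-09:30, 09:45-10:45, 11:30-20:15 (subtract 2h to convert from UTC+2).
Yuki and Viktor can make the full 11:00-12:00 slot — that's 2.

2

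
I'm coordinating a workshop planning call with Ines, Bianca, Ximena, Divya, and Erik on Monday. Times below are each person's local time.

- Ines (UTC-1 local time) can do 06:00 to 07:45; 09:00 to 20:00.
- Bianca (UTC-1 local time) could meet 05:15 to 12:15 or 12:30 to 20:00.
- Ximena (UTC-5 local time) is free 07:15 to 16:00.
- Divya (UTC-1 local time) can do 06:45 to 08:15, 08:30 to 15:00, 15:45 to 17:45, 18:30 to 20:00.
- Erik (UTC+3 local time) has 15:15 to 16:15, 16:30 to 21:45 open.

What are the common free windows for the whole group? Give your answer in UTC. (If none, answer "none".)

Ines in UTC: 07:00-08:45, 10:00-21:00 (add 1h to convert from UTC-1).
Bianca in UTC: 06:15-13:15, 13:30-21:00 (add 1h to convert from UTC-1).
Ximena in UTC: 12:15-21:00 (add 5h to convert from UTC-5).
Divya in UTC: 07:45-09:15, 09:30-16:00, 16:45-18:45, 19:30-21:00 (add 1h to convert from UTC-1).
Erik in UTC: 12:15-13:15, 13:30-18:45 (subtract 3h to convert from UTC+3).
Ines ∩ Bianca: 07:00-08:45, 10:00-13:15, 13:30-21:00.
Ines ∩ Bianca ∩ Ximena: 12:15-13:15, 13:30-21:00.
Ines ∩ Bianca ∩ Ximena ∩ Divya: 12:15-13:15, 13:30-16:00, 16:45-18:45, 19:30-21:00.
Ines ∩ Bianca ∩ Ximena ∩ Divya ∩ Erik: 12:15-13:15, 13:30-16:00, 16:45-18:45.
So the common availability across everyone is 12:15-13:15, 13:30-16:00, 16:45-18:45.

12:15-13:15, 13:30-16:00, 16:45-18:45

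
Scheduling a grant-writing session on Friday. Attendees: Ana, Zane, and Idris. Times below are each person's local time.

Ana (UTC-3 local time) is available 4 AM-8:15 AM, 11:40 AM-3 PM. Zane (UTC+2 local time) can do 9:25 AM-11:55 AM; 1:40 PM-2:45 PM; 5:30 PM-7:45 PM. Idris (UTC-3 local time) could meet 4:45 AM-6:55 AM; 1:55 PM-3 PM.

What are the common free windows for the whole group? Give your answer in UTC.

Ana in UTC: 07:00-11:15, 14:40-18:00 (add 3h to convert from UTC-3).
Zane in UTC: 07:25-09:55, 11:40-12:45, 15:30-17:45 (subtract 2h to convert from UTC+2).
Idris in UTC: 07:45-09:55, 16:55-18:00 (add 3h to convert from UTC-3).
Ana ∩ Zane: 07:25-09:55, 15:30-17:45.
Ana ∩ Zane ∩ Idris: 07:45-09:55, 16:55-17:45.
So the common availability across everyone is 07:45-09:55, 16:55-17:45.

07:45-09:55, 16:55-17:45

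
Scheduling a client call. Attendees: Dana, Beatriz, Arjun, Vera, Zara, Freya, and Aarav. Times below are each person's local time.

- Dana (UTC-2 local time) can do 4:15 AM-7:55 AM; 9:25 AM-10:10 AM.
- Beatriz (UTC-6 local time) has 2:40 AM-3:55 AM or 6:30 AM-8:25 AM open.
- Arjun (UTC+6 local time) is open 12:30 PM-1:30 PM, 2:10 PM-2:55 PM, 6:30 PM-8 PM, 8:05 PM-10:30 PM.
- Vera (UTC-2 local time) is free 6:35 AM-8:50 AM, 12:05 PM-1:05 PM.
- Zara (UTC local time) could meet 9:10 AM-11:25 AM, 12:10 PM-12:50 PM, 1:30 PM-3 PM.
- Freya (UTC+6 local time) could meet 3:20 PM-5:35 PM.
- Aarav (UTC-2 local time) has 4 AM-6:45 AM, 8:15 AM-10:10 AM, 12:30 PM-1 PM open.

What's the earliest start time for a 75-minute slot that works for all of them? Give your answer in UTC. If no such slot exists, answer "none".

none

Dana in UTC: 06:15-09:55, 11:25-12:10 (add 2h to convert from UTC-2).
Beatriz in UTC: 08:40-09:55, 12:30-14:25 (add 6h to convert from UTC-6).
Arjun in UTC: 06:30-07:30, 08:10-08:55, 12:30-14:00, 14:05-16:30 (subtract 6h to convert from UTC+6).
Vera in UTC: 08:35-10:50, 14:05-15:05 (add 2h to convert from UTC-2).
Zara in UTC: 09:10-11:25, 12:10-12:50, 13:30-15:00.
Freya in UTC: 09:20-11:35 (subtract 6h to convert from UTC+6).
Aarav in UTC: 06:00-08:45, 10:15-12:10, 14:30-15:00 (add 2h to convert from UTC-2).
Dana ∩ Beatriz: 08:40-09:55.
Dana ∩ Beatriz ∩ Arjun: 08:40-08:55.
Dana ∩ Beatriz ∩ Arjun ∩ Vera: 08:40-08:55.
Dana ∩ Beatriz ∩ Arjun ∩ Vera ∩ Zara: ∅.
Dana ∩ Beatriz ∩ Arjun ∩ Vera ∩ Zara ∩ Freya: ∅.
Dana ∩ Beatriz ∩ Arjun ∩ Vera ∩ Zara ∩ Freya ∩ Aarav: ∅.
There is no time when everyone is free.
No common window is at least 75 minutes long.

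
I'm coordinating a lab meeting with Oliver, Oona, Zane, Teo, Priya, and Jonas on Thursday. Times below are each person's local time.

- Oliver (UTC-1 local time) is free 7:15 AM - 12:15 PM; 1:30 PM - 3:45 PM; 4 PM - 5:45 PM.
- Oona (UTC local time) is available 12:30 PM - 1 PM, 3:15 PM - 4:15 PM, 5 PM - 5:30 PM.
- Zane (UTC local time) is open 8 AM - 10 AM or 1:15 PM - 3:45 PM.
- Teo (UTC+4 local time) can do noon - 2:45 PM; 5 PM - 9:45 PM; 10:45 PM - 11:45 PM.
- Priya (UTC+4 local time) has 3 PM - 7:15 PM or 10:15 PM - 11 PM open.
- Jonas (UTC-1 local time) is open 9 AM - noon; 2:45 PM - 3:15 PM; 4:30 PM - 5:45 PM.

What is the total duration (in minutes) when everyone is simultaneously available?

Oliver in UTC: 08:15-13:15, 14:30-16:45, 17:00-18:45 (add 1h to convert from UTC-1).
Oona in UTC: 12:30-13:00, 15:15-16:15, 17:00-17:30.
Zane in UTC: 08:00-10:00, 13:15-15:45.
Teo in UTC: 08:00-10:45, 13:00-17:45, 18:45-19:45 (subtract 4h to convert from UTC+4).
Priya in UTC: 11:00-15:15, 18:15-19:00 (subtract 4h to convert from UTC+4).
Jonas in UTC: 10:00-13:00, 15:45-16:15, 17:30-18:45 (add 1h to convert from UTC-1).
Oliver ∩ Oona: 12:30-13:00, 15:15-16:15, 17:00-17:30.
Oliver ∩ Oona ∩ Zane: 15:15-15:45.
Oliver ∩ Oona ∩ Zane ∩ Teo: 15:15-15:45.
Oliver ∩ Oona ∩ Zane ∩ Teo ∩ Priya: ∅.
Oliver ∩ Oona ∩ Zane ∩ Teo ∩ Priya ∩ Jonas: ∅.
There is no time when everyone is free.
There is no common window, so the total is 0 minutes.

0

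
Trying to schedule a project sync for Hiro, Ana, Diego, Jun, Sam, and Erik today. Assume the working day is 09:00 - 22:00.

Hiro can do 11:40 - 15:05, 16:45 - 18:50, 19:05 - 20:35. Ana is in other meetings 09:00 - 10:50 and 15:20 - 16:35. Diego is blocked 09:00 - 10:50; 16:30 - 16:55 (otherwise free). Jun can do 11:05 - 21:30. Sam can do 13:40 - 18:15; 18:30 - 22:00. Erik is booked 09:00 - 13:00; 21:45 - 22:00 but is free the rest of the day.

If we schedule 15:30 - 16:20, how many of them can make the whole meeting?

Hiro free: 11:40-15:05, 16:45-18:50, 19:05-20:35.
Ana free: 10:50-15:20, 16:35-22:00 (invert busy blocks within the working day).
Diego free: 10:50-16:30, 16:55-22:00 (invert busy blocks within the working day).
Jun free: 11:05-21:30.
Sam free: 13:40-18:15, 18:30-22:00.
Erik free: 13:00-21:45 (invert busy blocks within the working day).
Diego, Jun, Sam, and Erik can make the full 15:30-16:20 slot — that's 4.

4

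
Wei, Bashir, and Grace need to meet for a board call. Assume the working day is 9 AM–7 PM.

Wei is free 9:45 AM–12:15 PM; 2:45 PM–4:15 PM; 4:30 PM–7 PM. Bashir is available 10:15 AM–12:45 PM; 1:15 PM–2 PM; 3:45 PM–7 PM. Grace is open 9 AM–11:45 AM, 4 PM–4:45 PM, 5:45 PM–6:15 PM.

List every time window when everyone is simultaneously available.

Wei ∩ Bashir: 10:15-12:15, 15:45-16:15, 16:30-19:00.
Wei ∩ Bashir ∩ Grace: 10:15-11:45, 16:00-16:15, 16:30-16:45, 17:45-18:15.
Those are the intersection windows.

10:15-11:45, 16:00-16:15, 16:30-16:45, 17:45-18:15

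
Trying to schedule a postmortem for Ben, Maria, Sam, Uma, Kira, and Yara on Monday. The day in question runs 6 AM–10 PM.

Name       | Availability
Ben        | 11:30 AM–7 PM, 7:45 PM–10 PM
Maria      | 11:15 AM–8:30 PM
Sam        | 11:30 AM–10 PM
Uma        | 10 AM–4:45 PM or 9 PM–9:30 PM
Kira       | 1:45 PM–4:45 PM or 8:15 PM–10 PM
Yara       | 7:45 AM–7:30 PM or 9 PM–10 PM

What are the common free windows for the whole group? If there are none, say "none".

13:45-16:45

Ben ∩ Maria: 11:30-19:00, 19:45-20:30.
Ben ∩ Maria ∩ Sam: 11:30-19:00, 19:45-20:30.
Ben ∩ Maria ∩ Sam ∩ Uma: 11:30-16:45.
Ben ∩ Maria ∩ Sam ∩ Uma ∩ Kira: 13:45-16:45.
Ben ∩ Maria ∩ Sam ∩ Uma ∩ Kira ∩ Yara: 13:45-16:45.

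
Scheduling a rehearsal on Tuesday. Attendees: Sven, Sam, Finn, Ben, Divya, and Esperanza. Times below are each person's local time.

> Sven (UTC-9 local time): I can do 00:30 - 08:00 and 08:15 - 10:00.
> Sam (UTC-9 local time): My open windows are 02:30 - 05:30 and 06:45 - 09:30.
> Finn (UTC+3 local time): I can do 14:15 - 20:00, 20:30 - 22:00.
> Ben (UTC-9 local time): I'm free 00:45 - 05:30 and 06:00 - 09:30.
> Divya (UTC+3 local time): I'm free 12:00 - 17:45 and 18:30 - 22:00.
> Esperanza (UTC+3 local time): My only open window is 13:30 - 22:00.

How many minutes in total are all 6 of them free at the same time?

315

Sven in UTC: 09:30-17:00, 17:15-19:00 (add 9h to convert from UTC-9).
Sam in UTC: 11:30-14:30, 15:45-18:30 (add 9h to convert from UTC-9).
Finn in UTC: 11:15-17:00, 17:30-19:00 (subtract 3h to convert from UTC+3).
Ben in UTC: 09:45-14:30, 15:00-18:30 (add 9h to convert from UTC-9).
Divya in UTC: 09:00-14:45, 15:30-19:00 (subtract 3h to convert from UTC+3).
Esperanza in UTC: 10:30-19:00 (subtract 3h to convert from UTC+3).
Sven ∩ Sam: 11:30-14:30, 15:45-17:00, 17:15-18:30.
Sven ∩ Sam ∩ Finn: 11:30-14:30, 15:45-17:00, 17:30-18:30.
Sven ∩ Sam ∩ Finn ∩ Ben: 11:30-14:30, 15:45-17:00, 17:30-18:30.
Sven ∩ Sam ∩ Finn ∩ Ben ∩ Divya: 11:30-14:30, 15:45-17:00, 17:30-18:30.
Sven ∩ Sam ∩ Finn ∩ Ben ∩ Divya ∩ Esperanza: 11:30-14:30, 15:45-17:00, 17:30-18:30.
Summing the common windows: 180 + 75 + 60 = 315 minutes.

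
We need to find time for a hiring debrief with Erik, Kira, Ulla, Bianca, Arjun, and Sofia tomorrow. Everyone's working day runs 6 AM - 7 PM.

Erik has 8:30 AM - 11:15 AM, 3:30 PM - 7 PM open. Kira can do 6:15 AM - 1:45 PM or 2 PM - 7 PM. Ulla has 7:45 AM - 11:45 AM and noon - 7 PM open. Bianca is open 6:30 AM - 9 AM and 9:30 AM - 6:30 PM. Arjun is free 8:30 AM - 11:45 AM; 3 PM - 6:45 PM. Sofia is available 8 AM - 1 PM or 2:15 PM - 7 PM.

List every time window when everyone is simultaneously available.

08:30-09:00, 09:30-11:15, 15:30-18:30

Erik ∩ Kira: 08:30-11:15, 15:30-19:00.
Erik ∩ Kira ∩ Ulla: 08:30-11:15, 15:30-19:00.
Erik ∩ Kira ∩ Ulla ∩ Bianca: 08:30-09:00, 09:30-11:15, 15:30-18:30.
Erik ∩ Kira ∩ Ulla ∩ Bianca ∩ Arjun: 08:30-09:00, 09:30-11:15, 15:30-18:30.
Erik ∩ Kira ∩ Ulla ∩ Bianca ∩ Arjun ∩ Sofia: 08:30-09:00, 09:30-11:15, 15:30-18:30.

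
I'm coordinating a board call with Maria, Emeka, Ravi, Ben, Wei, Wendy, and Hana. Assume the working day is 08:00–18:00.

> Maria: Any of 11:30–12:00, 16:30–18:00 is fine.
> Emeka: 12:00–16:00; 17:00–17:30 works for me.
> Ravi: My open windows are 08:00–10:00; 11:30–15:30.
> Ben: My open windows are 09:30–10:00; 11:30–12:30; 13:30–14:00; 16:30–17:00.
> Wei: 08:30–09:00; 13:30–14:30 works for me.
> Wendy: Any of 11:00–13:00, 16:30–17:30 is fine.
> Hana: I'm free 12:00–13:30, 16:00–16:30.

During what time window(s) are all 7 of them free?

none

Maria ∩ Emeka: 17:00-17:30.
Maria ∩ Emeka ∩ Ravi: ∅.
Maria ∩ Emeka ∩ Ravi ∩ Ben: ∅.
Maria ∩ Emeka ∩ Ravi ∩ Ben ∩ Wei: ∅.
Maria ∩ Emeka ∩ Ravi ∩ Ben ∩ Wei ∩ Wendy: ∅.
Maria ∩ Emeka ∩ Ravi ∩ Ben ∩ Wei ∩ Wendy ∩ Hana: ∅.
There is no time when everyone is free.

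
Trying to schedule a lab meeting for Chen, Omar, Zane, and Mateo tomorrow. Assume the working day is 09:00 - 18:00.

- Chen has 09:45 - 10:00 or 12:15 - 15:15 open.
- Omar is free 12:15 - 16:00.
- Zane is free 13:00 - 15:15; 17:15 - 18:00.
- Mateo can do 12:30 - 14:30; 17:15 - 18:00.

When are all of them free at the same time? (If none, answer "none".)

13:00-14:30

Chen ∩ Omar: 12:15-15:15.
Chen ∩ Omar ∩ Zane: 13:00-15:15.
Chen ∩ Omar ∩ Zane ∩ Mateo: 13:00-14:30.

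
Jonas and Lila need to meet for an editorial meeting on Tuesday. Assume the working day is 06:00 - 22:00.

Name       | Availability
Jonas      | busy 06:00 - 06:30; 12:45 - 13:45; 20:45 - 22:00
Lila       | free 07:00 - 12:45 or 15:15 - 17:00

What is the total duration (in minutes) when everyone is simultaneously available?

450

Jonas free: 06:30-12:45, 13:45-20:45 (invert busy blocks within the working day).
Lila free: 07:00-12:45, 15:15-17:00.
Jonas ∩ Lila: 07:00-12:45, 15:15-17:00.
Summing the common windows: 345 + 105 = 450 minutes.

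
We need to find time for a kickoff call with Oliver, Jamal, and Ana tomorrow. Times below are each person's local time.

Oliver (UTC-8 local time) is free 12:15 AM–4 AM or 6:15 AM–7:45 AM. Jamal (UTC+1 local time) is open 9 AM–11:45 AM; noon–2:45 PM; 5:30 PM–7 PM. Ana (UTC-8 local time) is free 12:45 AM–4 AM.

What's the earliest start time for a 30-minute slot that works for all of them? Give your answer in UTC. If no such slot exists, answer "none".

Oliver in UTC: 08:15-12:00, 14:15-15:45 (add 8h to convert from UTC-8).
Jamal in UTC: 08:00-10:45, 11:00-13:45, 16:30-18:00 (subtract 1h to convert from UTC+1).
Ana in UTC: 08:45-12:00 (add 8h to convert from UTC-8).
Oliver ∩ Jamal: 08:15-10:45, 11:00-12:00.
Oliver ∩ Jamal ∩ Ana: 08:45-10:45, 11:00-12:00.
Those are the intersection windows.
The first common window of at least 30 minutes is 08:45-10:45, so the earliest start is 08:45.

08:45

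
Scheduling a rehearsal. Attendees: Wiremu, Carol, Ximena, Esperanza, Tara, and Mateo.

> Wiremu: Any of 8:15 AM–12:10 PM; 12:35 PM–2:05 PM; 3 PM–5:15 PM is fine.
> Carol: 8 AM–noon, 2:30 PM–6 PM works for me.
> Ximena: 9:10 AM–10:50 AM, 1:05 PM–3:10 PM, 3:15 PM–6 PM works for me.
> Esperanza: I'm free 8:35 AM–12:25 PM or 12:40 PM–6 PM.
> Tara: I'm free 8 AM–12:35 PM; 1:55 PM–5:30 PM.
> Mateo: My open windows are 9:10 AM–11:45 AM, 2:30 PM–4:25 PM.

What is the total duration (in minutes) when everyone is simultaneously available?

180

Wiremu ∩ Carol: 08:15-12:00, 15:00-17:15.
Wiremu ∩ Carol ∩ Ximena: 09:10-10:50, 15:00-15:10, 15:15-17:15.
Wiremu ∩ Carol ∩ Ximena ∩ Esperanza: 09:10-10:50, 15:00-15:10, 15:15-17:15.
Wiremu ∩ Carol ∩ Ximena ∩ Esperanza ∩ Tara: 09:10-10:50, 15:00-15:10, 15:15-17:15.
Wiremu ∩ Carol ∩ Ximena ∩ Esperanza ∩ Tara ∩ Mateo: 09:10-10:50, 15:00-15:10, 15:15-16:25.
Summing the common windows: 100 + 10 + 70 = 180 minutes.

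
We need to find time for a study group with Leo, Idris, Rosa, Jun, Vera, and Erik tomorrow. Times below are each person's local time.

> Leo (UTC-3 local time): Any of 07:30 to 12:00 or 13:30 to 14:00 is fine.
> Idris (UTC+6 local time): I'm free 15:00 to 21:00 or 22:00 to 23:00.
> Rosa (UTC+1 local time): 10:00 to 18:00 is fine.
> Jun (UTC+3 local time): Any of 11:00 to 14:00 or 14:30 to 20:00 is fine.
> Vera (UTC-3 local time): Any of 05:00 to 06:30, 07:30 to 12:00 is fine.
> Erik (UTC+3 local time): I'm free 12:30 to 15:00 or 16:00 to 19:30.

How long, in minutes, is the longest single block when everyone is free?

Leo in UTC: 10:30-15:00, 16:30-17:00 (add 3h to convert from UTC-3).
Idris in UTC: 09:00-15:00, 16:00-17:00 (subtract 6h to convert from UTC+6).
Rosa in UTC: 09:00-17:00 (subtract 1h to convert from UTC+1).
Jun in UTC: 08:00-11:00, 11:30-17:00 (subtract 3h to convert from UTC+3).
Vera in UTC: 08:00-09:30, 10:30-15:00 (add 3h to convert from UTC-3).
Erik in UTC: 09:30-12:00, 13:00-16:30 (subtract 3h to convert from UTC+3).
Leo ∩ Idris: 10:30-15:00, 16:30-17:00.
Leo ∩ Idris ∩ Rosa: 10:30-15:00, 16:30-17:00.
Leo ∩ Idris ∩ Rosa ∩ Jun: 10:30-11:00, 11:30-15:00, 16:30-17:00.
Leo ∩ Idris ∩ Rosa ∩ Jun ∩ Vera: 10:30-11:00, 11:30-15:00.
Leo ∩ Idris ∩ Rosa ∩ Jun ∩ Vera ∩ Erik: 10:30-11:00, 11:30-12:00, 13:00-15:00.
The longest is 13:00-15:00 at 120 minutes.

120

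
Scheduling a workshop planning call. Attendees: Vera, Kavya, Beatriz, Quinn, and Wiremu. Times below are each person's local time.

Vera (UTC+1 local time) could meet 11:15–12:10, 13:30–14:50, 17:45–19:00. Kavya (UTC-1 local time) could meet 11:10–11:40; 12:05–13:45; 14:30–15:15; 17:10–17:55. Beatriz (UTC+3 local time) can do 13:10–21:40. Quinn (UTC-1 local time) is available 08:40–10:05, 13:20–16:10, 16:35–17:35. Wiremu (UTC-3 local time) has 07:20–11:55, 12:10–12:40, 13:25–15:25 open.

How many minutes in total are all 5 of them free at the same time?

Vera in UTC: 10:15-11:10, 12:30-13:50, 16:45-18:00 (subtract 1h to convert from UTC+1).
Kavya in UTC: 12:10-12:40, 13:05-14:45, 15:30-16:15, 18:10-18:55 (add 1h to convert from UTC-1).
Beatriz in UTC: 10:10-18:40 (subtract 3h to convert from UTC+3).
Quinn in UTC: 09:40-11:05, 14:20-17:10, 17:35-18:35 (add 1h to convert from UTC-1).
Wiremu in UTC: 10:20-14:55, 15:10-15:40, 16:25-18:25 (add 3h to convert from UTC-3).
Vera ∩ Kavya: 12:30-12:40, 13:05-13:50.
Vera ∩ Kavya ∩ Beatriz: 12:30-12:40, 13:05-13:50.
Vera ∩ Kavya ∩ Beatriz ∩ Quinn: ∅.
Vera ∩ Kavya ∩ Beatriz ∩ Quinn ∩ Wiremu: ∅.
There is no time when everyone is free.
There is no common window, so the total is 0 minutes.

0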